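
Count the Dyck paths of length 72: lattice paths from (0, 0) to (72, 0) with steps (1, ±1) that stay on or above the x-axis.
C_36 = 11959798385860453492

These Dyck paths are counted by the Catalan number C_n = (1/(n + 1)) · C(2n, n). For n = 36: C_36 = (1/37) · C(72, 36) = 442512540276836779204/37 = 11959798385860453492.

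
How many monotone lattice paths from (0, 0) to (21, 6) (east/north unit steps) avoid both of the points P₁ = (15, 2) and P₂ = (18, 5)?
Number of paths = 143734

Inclusion–exclusion. Total paths: C(27, 21) = 296010. Through P₁: C(17, 15)·C(10, 6) = 28560. Through P₂: C(23, 18)·C(4, 3) = 134596. Since P₁ is strictly southwest of P₂, a monotone path through both must visit P₁ then P₂; paths through both = C(17, 15)·C(6, 3)·C(4, 3) = 10880. Avoid both = 296010 − 28560 − 134596 + 10880 = 143734.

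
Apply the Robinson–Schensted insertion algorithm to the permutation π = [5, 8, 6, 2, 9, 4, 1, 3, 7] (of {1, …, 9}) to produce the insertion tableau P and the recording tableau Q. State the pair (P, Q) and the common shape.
P = [1, 3, 7] / [2, 4, 9] / [5, 6] / [8];  Q = [1, 2, 5] / [3, 6, 9] / [4, 8] / [7];  common shape = (3, 3, 2, 1)

Row-insert the values π_1, π_2, … into P one at a time, bumping the leftmost entry strictly greater than the inserted value down to the next row. The recording tableau Q records, in position (i, j), the step at which that cell was added to P.
  Insert 5 (step 1): P = [5];  Q = [1]
  Insert 8 (step 2): P = [5, 8];  Q = [1, 2]
  Insert 6 (step 3): P = [5, 6] / [8];  Q = [1, 2] / [3]
  Insert 2 (step 4): P = [2, 6] / [5] / [8];  Q = [1, 2] / [3] / [4]
  Insert 9 (step 5): P = [2, 6, 9] / [5] / [8];  Q = [1, 2, 5] / [3] / [4]
  Insert 4 (step 6): P = [2, 4, 9] / [5, 6] / [8];  Q = [1, 2, 5] / [3, 6] / [4]
  Insert 1 (step 7): P = [1, 4, 9] / [2, 6] / [5] / [8];  Q = [1, 2, 5] / [3, 6] / [4] / [7]
  Insert 3 (step 8): P = [1, 3, 9] / [2, 4] / [5, 6] / [8];  Q = [1, 2, 5] / [3, 6] / [4, 8] / [7]
  Insert 7 (step 9): P = [1, 3, 7] / [2, 4, 9] / [5, 6] / [8];  Q = [1, 2, 5] / [3, 6, 9] / [4, 8] / [7]
Final shape: (3, 3, 2, 1).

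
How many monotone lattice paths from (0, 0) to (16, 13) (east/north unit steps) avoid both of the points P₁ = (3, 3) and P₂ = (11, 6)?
Number of paths = 37794403

Inclusion–exclusion. Total paths: C(29, 16) = 67863915. Through P₁: C(6, 3)·C(23, 13) = 22881320. Through P₂: C(17, 11)·C(12, 5) = 9801792. Since P₁ is strictly southwest of P₂, a monotone path through both must visit P₁ then P₂; paths through both = C(6, 3)·C(11, 8)·C(12, 5) = 2613600. Avoid both = 67863915 − 22881320 − 9801792 + 2613600 = 37794403.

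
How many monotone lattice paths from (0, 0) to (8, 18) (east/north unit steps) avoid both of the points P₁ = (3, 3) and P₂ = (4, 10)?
Number of paths = 835900

Inclusion–exclusion. Total paths: C(26, 8) = 1562275. Through P₁: C(6, 3)·C(20, 5) = 310080. Through P₂: C(14, 4)·C(12, 4) = 495495. Since P₁ is strictly southwest of P₂, a monotone path through both must visit P₁ then P₂; paths through both = C(6, 3)·C(8, 1)·C(12, 4) = 79200. Avoid both = 1562275 − 310080 − 495495 + 79200 = 835900.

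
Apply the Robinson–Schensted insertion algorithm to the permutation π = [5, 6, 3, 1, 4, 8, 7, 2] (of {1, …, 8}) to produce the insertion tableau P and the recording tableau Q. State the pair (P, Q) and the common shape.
P = [1, 2, 7] / [3, 4, 8] / [5, 6];  Q = [1, 2, 6] / [3, 5, 7] / [4, 8];  common shape = (3, 3, 2)

Row-insert the values π_1, π_2, … into P one at a time, bumping the leftmost entry strictly greater than the inserted value down to the next row. The recording tableau Q records, in position (i, j), the step at which that cell was added to P.
  Insert 5 (step 1): P = [5];  Q = [1]
  Insert 6 (step 2): P = [5, 6];  Q = [1, 2]
  Insert 3 (step 3): P = [3, 6] / [5];  Q = [1, 2] / [3]
  Insert 1 (step 4): P = [1, 6] / [3] / [5];  Q = [1, 2] / [3] / [4]
  Insert 4 (step 5): P = [1, 4] / [3, 6] / [5];  Q = [1, 2] / [3, 5] / [4]
  Insert 8 (step 6): P = [1, 4, 8] / [3, 6] / [5];  Q = [1, 2, 6] / [3, 5] / [4]
  Insert 7 (step 7): P = [1, 4, 7] / [3, 6, 8] / [5];  Q = [1, 2, 6] / [3, 5, 7] / [4]
  Insert 2 (step 8): P = [1, 2, 7] / [3, 4, 8] / [5, 6];  Q = [1, 2, 6] / [3, 5, 7] / [4, 8]
Final shape: (3, 3, 2).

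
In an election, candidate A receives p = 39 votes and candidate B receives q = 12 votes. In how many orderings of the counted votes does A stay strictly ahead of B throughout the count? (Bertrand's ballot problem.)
Strict-lead orderings = 84045912300

Total orderings of the 51 votes with 39 for A: C(51, 39) = 158753389900. By the Bertrand ballot formula (Cycle Lemma / reflection principle), the number of orderings in which A is strictly ahead of B throughout is (p − q)/(p + q) · C(p + q, p) = (39 − 12)/(39 + 12) · 158753389900 = 84045912300.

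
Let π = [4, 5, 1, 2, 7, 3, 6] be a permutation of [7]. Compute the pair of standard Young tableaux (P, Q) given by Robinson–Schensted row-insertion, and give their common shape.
P = [1, 2, 3, 6] / [4, 5, 7];  Q = [1, 2, 5, 7] / [3, 4, 6];  common shape = (4, 3)

Row-insert the values π_1, π_2, … into P one at a time, bumping the leftmost entry strictly greater than the inserted value down to the next row. The recording tableau Q records, in position (i, j), the step at which that cell was added to P.
  Insert 4 (step 1): P = [4];  Q = [1]
  Insert 5 (step 2): P = [4, 5];  Q = [1, 2]
  Insert 1 (step 3): P = [1, 5] / [4];  Q = [1, 2] / [3]
  Insert 2 (step 4): P = [1, 2] / [4, 5];  Q = [1, 2] / [3, 4]
  Insert 7 (step 5): P = [1, 2, 7] / [4, 5];  Q = [1, 2, 5] / [3, 4]
  Insert 3 (step 6): P = [1, 2, 3] / [4, 5, 7];  Q = [1, 2, 5] / [3, 4, 6]
  Insert 6 (step 7): P = [1, 2, 3, 6] / [4, 5, 7];  Q = [1, 2, 5, 7] / [3, 4, 6]
Final shape: (4, 3).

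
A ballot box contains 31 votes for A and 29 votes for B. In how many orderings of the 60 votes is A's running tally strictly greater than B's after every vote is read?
Strict-lead orderings = 3814986502092304

Total orderings of the 60 votes with 31 for A: C(60, 31) = 114449595062769120. By the Bertrand ballot formula (Cycle Lemma / reflection principle), the number of orderings in which A is strictly ahead of B throughout is (p − q)/(p + q) · C(p + q, p) = (31 − 29)/(31 + 29) · 114449595062769120 = 3814986502092304.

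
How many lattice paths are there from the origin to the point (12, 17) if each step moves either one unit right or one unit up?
Number of paths = 51895935

A monotone lattice path from (0, 0) to (12, 17) consists of 12 east steps and 17 north steps in some order, so it is determined by which 12 of the 29 steps are east. The count is C(29, 12) = 51895935.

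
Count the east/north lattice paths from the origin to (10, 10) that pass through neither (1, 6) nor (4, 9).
Number of paths = 175726

Inclusion–exclusion. Total paths: C(20, 10) = 184756. Through P₁: C(7, 1)·C(13, 9) = 5005. Through P₂: C(13, 4)·C(7, 6) = 5005. Since P₁ is strictly southwest of P₂, a monotone path through both must visit P₁ then P₂; paths through both = C(7, 1)·C(6, 3)·C(7, 6) = 980. Avoid both = 184756 − 5005 − 5005 + 980 = 175726.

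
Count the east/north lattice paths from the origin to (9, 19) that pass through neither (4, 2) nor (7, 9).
Number of paths = 5875650

Inclusion–exclusion. Total paths: C(28, 9) = 6906900. Through P₁: C(6, 4)·C(22, 5) = 395010. Through P₂: C(16, 7)·C(12, 2) = 755040. Since P₁ is strictly southwest of P₂, a monotone path through both must visit P₁ then P₂; paths through both = C(6, 4)·C(10, 3)·C(12, 2) = 118800. Avoid both = 6906900 − 395010 − 755040 + 118800 = 5875650.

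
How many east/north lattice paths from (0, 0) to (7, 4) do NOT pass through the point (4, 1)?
Number of paths = 230

Total paths from (0, 0) to (7, 4): C(11, 7) = 330. Paths through (4, 1): (paths (0, 0) → (4, 1)) × (paths (4, 1) → (7, 4)) = C(5, 4) · C(6, 3) = 5 · 20 = 100. Avoidance count = 330 − 100 = 230.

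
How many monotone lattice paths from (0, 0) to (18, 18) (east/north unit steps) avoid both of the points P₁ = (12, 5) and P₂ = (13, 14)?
Number of paths = 6387693564

Inclusion–exclusion. Total paths: C(36, 18) = 9075135300. Through P₁: C(17, 12)·C(19, 6) = 167892816. Through P₂: C(27, 13)·C(9, 5) = 2527345800. Since P₁ is strictly southwest of P₂, a monotone path through both must visit P₁ then P₂; paths through both = C(17, 12)·C(10, 1)·C(9, 5) = 7796880. Avoid both = 9075135300 − 167892816 − 2527345800 + 7796880 = 6387693564.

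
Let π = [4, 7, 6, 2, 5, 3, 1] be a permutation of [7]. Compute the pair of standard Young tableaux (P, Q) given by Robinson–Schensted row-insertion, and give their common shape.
P = [1, 3] / [2, 5] / [4] / [6] / [7];  Q = [1, 2] / [3, 5] / [4] / [6] / [7];  common shape = (2, 2, 1, 1, 1)

Row-insert the values π_1, π_2, … into P one at a time, bumping the leftmost entry strictly greater than the inserted value down to the next row. The recording tableau Q records, in position (i, j), the step at which that cell was added to P.
  Insert 4 (step 1): P = [4];  Q = [1]
  Insert 7 (step 2): P = [4, 7];  Q = [1, 2]
  Insert 6 (step 3): P = [4, 6] / [7];  Q = [1, 2] / [3]
  Insert 2 (step 4): P = [2, 6] / [4] / [7];  Q = [1, 2] / [3] / [4]
  Insert 5 (step 5): P = [2, 5] / [4, 6] / [7];  Q = [1, 2] / [3, 5] / [4]
  Insert 3 (step 6): P = [2, 3] / [4, 5] / [6] / [7];  Q = [1, 2] / [3, 5] / [4] / [6]
  Insert 1 (step 7): P = [1, 3] / [2, 5] / [4] / [6] / [7];  Q = [1, 2] / [3, 5] / [4] / [6] / [7]
Final shape: (2, 2, 1, 1, 1).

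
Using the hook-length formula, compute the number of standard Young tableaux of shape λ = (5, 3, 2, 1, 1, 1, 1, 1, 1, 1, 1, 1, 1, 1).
# SYT of shape (5, 3, 2, 1, 1, 1, 1, 1, 1, 1, 1, 1, 1, 1) = 2532320

Hook-length formula: f^λ = n! / Π hook(c), product over all cells c of the Young diagram. For λ = (5, 3, 2, 1, 1, 1, 1, 1, 1, 1, 1, 1, 1, 1), n = 21 boxes. Hook lengths by row (left-to-right, top-to-bottom): [18, 6, 4, 2, 1]; [15, 3, 1]; [13, 1]; [11]; [10]; [9]; [8]; [7]; [6]; [5]; [4]; [3]; [2]; [1]. Product of hooks = 20175547392000. So f^λ = 21! / 20175547392000 = 51090942171709440000 / 20175547392000 = 2532320.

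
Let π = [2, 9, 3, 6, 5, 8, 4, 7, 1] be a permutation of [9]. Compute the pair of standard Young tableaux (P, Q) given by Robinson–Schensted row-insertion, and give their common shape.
P = [1, 3, 4, 7] / [2, 8] / [5] / [6] / [9];  Q = [1, 2, 4, 6] / [3, 8] / [5] / [7] / [9];  common shape = (4, 2, 1, 1, 1)

Row-insert the values π_1, π_2, … into P one at a time, bumping the leftmost entry strictly greater than the inserted value down to the next row. The recording tableau Q records, in position (i, j), the step at which that cell was added to P.
  Insert 2 (step 1): P = [2];  Q = [1]
  Insert 9 (step 2): P = [2, 9];  Q = [1, 2]
  Insert 3 (step 3): P = [2, 3] / [9];  Q = [1, 2] / [3]
  Insert 6 (step 4): P = [2, 3, 6] / [9];  Q = [1, 2, 4] / [3]
  Insert 5 (step 5): P = [2, 3, 5] / [6] / [9];  Q = [1, 2, 4] / [3] / [5]
  Insert 8 (step 6): P = [2, 3, 5, 8] / [6] / [9];  Q = [1, 2, 4, 6] / [3] / [5]
  Insert 4 (step 7): P = [2, 3, 4, 8] / [5] / [6] / [9];  Q = [1, 2, 4, 6] / [3] / [5] / [7]
  Insert 7 (step 8): P = [2, 3, 4, 7] / [5, 8] / [6] / [9];  Q = [1, 2, 4, 6] / [3, 8] / [5] / [7]
  Insert 1 (step 9): P = [1, 3, 4, 7] / [2, 8] / [5] / [6] / [9];  Q = [1, 2, 4, 6] / [3, 8] / [5] / [7] / [9]
Final shape: (4, 2, 1, 1, 1).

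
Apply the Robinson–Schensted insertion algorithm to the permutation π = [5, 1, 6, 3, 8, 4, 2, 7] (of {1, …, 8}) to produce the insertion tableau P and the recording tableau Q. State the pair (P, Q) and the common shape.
P = [1, 2, 4, 7] / [3, 6, 8] / [5];  Q = [1, 3, 5, 8] / [2, 4, 6] / [7];  common shape = (4, 3, 1)

Row-insert the values π_1, π_2, … into P one at a time, bumping the leftmost entry strictly greater than the inserted value down to the next row. The recording tableau Q records, in position (i, j), the step at which that cell was added to P.
  Insert 5 (step 1): P = [5];  Q = [1]
  Insert 1 (step 2): P = [1] / [5];  Q = [1] / [2]
  Insert 6 (step 3): P = [1, 6] / [5];  Q = [1, 3] / [2]
  Insert 3 (step 4): P = [1, 3] / [5, 6];  Q = [1, 3] / [2, 4]
  Insert 8 (step 5): P = [1, 3, 8] / [5, 6];  Q = [1, 3, 5] / [2, 4]
  Insert 4 (step 6): P = [1, 3, 4] / [5, 6, 8];  Q = [1, 3, 5] / [2, 4, 6]
  Insert 2 (step 7): P = [1, 2, 4] / [3, 6, 8] / [5];  Q = [1, 3, 5] / [2, 4, 6] / [7]
  Insert 7 (step 8): P = [1, 2, 4, 7] / [3, 6, 8] / [5];  Q = [1, 3, 5, 8] / [2, 4, 6] / [7]
Final shape: (4, 3, 1).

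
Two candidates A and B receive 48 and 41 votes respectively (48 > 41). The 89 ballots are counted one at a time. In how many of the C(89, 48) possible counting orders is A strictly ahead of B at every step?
Strict-lead orderings = 3126537204395671682632170

Total orderings of the 89 votes with 48 for A: C(89, 48) = 39751687313030682822037590. By the Bertrand ballot formula (Cycle Lemma / reflection principle), the number of orderings in which A is strictly ahead of B throughout is (p − q)/(p + q) · C(p + q, p) = (48 − 41)/(48 + 41) · 39751687313030682822037590 = 3126537204395671682632170.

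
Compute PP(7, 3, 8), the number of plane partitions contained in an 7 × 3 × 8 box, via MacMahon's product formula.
PP(7, 3, 8) = 4971151900

Evaluate the triple product over i = 1..7, j = 1..3, k = 1..8. The factors are (2/1) · (3/2) · (4/3) · (5/4) · (6/5) · (7/6) · (8/7) · (9/8) · … (168 factors total). The numerators and denominators telescope so the product is an integer; carrying out the multiplication exactly gives PP(7, 3, 8) = 4971151900.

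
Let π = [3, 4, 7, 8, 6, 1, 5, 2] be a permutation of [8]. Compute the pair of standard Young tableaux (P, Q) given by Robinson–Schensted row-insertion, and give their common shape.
P = [1, 2, 5, 8] / [3, 4] / [6] / [7];  Q = [1, 2, 3, 4] / [5, 7] / [6] / [8];  common shape = (4, 2, 1, 1)

Row-insert the values π_1, π_2, … into P one at a time, bumping the leftmost entry strictly greater than the inserted value down to the next row. The recording tableau Q records, in position (i, j), the step at which that cell was added to P.
  Insert 3 (step 1): P = [3];  Q = [1]
  Insert 4 (step 2): P = [3, 4];  Q = [1, 2]
  Insert 7 (step 3): P = [3, 4, 7];  Q = [1, 2, 3]
  Insert 8 (step 4): P = [3, 4, 7, 8];  Q = [1, 2, 3, 4]
  Insert 6 (step 5): P = [3, 4, 6, 8] / [7];  Q = [1, 2, 3, 4] / [5]
  Insert 1 (step 6): P = [1, 4, 6, 8] / [3] / [7];  Q = [1, 2, 3, 4] / [5] / [6]
  Insert 5 (step 7): P = [1, 4, 5, 8] / [3, 6] / [7];  Q = [1, 2, 3, 4] / [5, 7] / [6]
  Insert 2 (step 8): P = [1, 2, 5, 8] / [3, 4] / [6] / [7];  Q = [1, 2, 3, 4] / [5, 7] / [6] / [8]
Final shape: (4, 2, 1, 1).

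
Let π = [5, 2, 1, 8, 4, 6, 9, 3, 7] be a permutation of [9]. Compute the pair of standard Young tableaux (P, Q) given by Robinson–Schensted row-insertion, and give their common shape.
P = [1, 3, 6, 7] / [2, 4, 9] / [5, 8];  Q = [1, 4, 6, 7] / [2, 5, 9] / [3, 8];  common shape = (4, 3, 2)

Row-insert the values π_1, π_2, … into P one at a time, bumping the leftmost entry strictly greater than the inserted value down to the next row. The recording tableau Q records, in position (i, j), the step at which that cell was added to P.
  Insert 5 (step 1): P = [5];  Q = [1]
  Insert 2 (step 2): P = [2] / [5];  Q = [1] / [2]
  Insert 1 (step 3): P = [1] / [2] / [5];  Q = [1] / [2] / [3]
  Insert 8 (step 4): P = [1, 8] / [2] / [5];  Q = [1, 4] / [2] / [3]
  Insert 4 (step 5): P = [1, 4] / [2, 8] / [5];  Q = [1, 4] / [2, 5] / [3]
  Insert 6 (step 6): P = [1, 4, 6] / [2, 8] / [5];  Q = [1, 4, 6] / [2, 5] / [3]
  Insert 9 (step 7): P = [1, 4, 6, 9] / [2, 8] / [5];  Q = [1, 4, 6, 7] / [2, 5] / [3]
  Insert 3 (step 8): P = [1, 3, 6, 9] / [2, 4] / [5, 8];  Q = [1, 4, 6, 7] / [2, 5] / [3, 8]
  Insert 7 (step 9): P = [1, 3, 6, 7] / [2, 4, 9] / [5, 8];  Q = [1, 4, 6, 7] / [2, 5, 9] / [3, 8]
Final shape: (4, 3, 2).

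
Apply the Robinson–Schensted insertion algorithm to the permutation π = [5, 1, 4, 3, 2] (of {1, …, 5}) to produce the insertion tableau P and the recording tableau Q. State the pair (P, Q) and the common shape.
P = [1, 2] / [3] / [4] / [5];  Q = [1, 3] / [2] / [4] / [5];  common shape = (2, 1, 1, 1)

Row-insert the values π_1, π_2, … into P one at a time, bumping the leftmost entry strictly greater than the inserted value down to the next row. The recording tableau Q records, in position (i, j), the step at which that cell was added to P.
  Insert 5 (step 1): P = [5];  Q = [1]
  Insert 1 (step 2): P = [1] / [5];  Q = [1] / [2]
  Insert 4 (step 3): P = [1, 4] / [5];  Q = [1, 3] / [2]
  Insert 3 (step 4): P = [1, 3] / [4] / [5];  Q = [1, 3] / [2] / [4]
  Insert 2 (step 5): P = [1, 2] / [3] / [4] / [5];  Q = [1, 3] / [2] / [4] / [5]
Final shape: (2, 1, 1, 1).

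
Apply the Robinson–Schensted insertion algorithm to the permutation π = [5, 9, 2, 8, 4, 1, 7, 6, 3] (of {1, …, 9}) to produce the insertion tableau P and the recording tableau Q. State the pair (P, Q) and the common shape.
P = [1, 3, 6] / [2, 4] / [5, 7] / [8] / [9];  Q = [1, 2, 7] / [3, 4] / [5, 8] / [6] / [9];  common shape = (3, 2, 2, 1, 1)

Row-insert the values π_1, π_2, … into P one at a time, bumping the leftmost entry strictly greater than the inserted value down to the next row. The recording tableau Q records, in position (i, j), the step at which that cell was added to P.
  Insert 5 (step 1): P = [5];  Q = [1]
  Insert 9 (step 2): P = [5, 9];  Q = [1, 2]
  Insert 2 (step 3): P = [2, 9] / [5];  Q = [1, 2] / [3]
  Insert 8 (step 4): P = [2, 8] / [5, 9];  Q = [1, 2] / [3, 4]
  Insert 4 (step 5): P = [2, 4] / [5, 8] / [9];  Q = [1, 2] / [3, 4] / [5]
  Insert 1 (step 6): P = [1, 4] / [2, 8] / [5] / [9];  Q = [1, 2] / [3, 4] / [5] / [6]
  Insert 7 (step 7): P = [1, 4, 7] / [2, 8] / [5] / [9];  Q = [1, 2, 7] / [3, 4] / [5] / [6]
  Insert 6 (step 8): P = [1, 4, 6] / [2, 7] / [5, 8] / [9];  Q = [1, 2, 7] / [3, 4] / [5, 8] / [6]
  Insert 3 (step 9): P = [1, 3, 6] / [2, 4] / [5, 7] / [8] / [9];  Q = [1, 2, 7] / [3, 4] / [5, 8] / [6] / [9]
Final shape: (3, 2, 2, 1, 1).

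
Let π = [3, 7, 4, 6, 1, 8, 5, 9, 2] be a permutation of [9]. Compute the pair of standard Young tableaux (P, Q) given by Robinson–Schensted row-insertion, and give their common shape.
P = [1, 2, 5, 8, 9] / [3, 4] / [6] / [7];  Q = [1, 2, 4, 6, 8] / [3, 7] / [5] / [9];  common shape = (5, 2, 1, 1)

Row-insert the values π_1, π_2, … into P one at a time, bumping the leftmost entry strictly greater than the inserted value down to the next row. The recording tableau Q records, in position (i, j), the step at which that cell was added to P.
  Insert 3 (step 1): P = [3];  Q = [1]
  Insert 7 (step 2): P = [3, 7];  Q = [1, 2]
  Insert 4 (step 3): P = [3, 4] / [7];  Q = [1, 2] / [3]
  Insert 6 (step 4): P = [3, 4, 6] / [7];  Q = [1, 2, 4] / [3]
  Insert 1 (step 5): P = [1, 4, 6] / [3] / [7];  Q = [1, 2, 4] / [3] / [5]
  Insert 8 (step 6): P = [1, 4, 6, 8] / [3] / [7];  Q = [1, 2, 4, 6] / [3] / [5]
  Insert 5 (step 7): P = [1, 4, 5, 8] / [3, 6] / [7];  Q = [1, 2, 4, 6] / [3, 7] / [5]
  Insert 9 (step 8): P = [1, 4, 5, 8, 9] / [3, 6] / [7];  Q = [1, 2, 4, 6, 8] / [3, 7] / [5]
  Insert 2 (step 9): P = [1, 2, 5, 8, 9] / [3, 4] / [6] / [7];  Q = [1, 2, 4, 6, 8] / [3, 7] / [5] / [9]
Final shape: (5, 2, 1, 1).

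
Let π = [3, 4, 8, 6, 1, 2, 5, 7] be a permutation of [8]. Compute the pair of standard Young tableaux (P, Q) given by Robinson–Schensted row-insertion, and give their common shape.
P = [1, 2, 5, 7] / [3, 4, 6] / [8];  Q = [1, 2, 3, 8] / [4, 6, 7] / [5];  common shape = (4, 3, 1)

Row-insert the values π_1, π_2, … into P one at a time, bumping the leftmost entry strictly greater than the inserted value down to the next row. The recording tableau Q records, in position (i, j), the step at which that cell was added to P.
  Insert 3 (step 1): P = [3];  Q = [1]
  Insert 4 (step 2): P = [3, 4];  Q = [1, 2]
  Insert 8 (step 3): P = [3, 4, 8];  Q = [1, 2, 3]
  Insert 6 (step 4): P = [3, 4, 6] / [8];  Q = [1, 2, 3] / [4]
  Insert 1 (step 5): P = [1, 4, 6] / [3] / [8];  Q = [1, 2, 3] / [4] / [5]
  Insert 2 (step 6): P = [1, 2, 6] / [3, 4] / [8];  Q = [1, 2, 3] / [4, 6] / [5]
  Insert 5 (step 7): P = [1, 2, 5] / [3, 4, 6] / [8];  Q = [1, 2, 3] / [4, 6, 7] / [5]
  Insert 7 (step 8): P = [1, 2, 5, 7] / [3, 4, 6] / [8];  Q = [1, 2, 3, 8] / [4, 6, 7] / [5]
Final shape: (4, 3, 1).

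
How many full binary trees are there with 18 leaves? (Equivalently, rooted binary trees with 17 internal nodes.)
C_17 = 129644790

These full binary trees are counted by the Catalan number C_n = (1/(n + 1)) · C(2n, n). For n = 17: C_17 = (1/18) · C(34, 17) = 2333606220/18 = 129644790.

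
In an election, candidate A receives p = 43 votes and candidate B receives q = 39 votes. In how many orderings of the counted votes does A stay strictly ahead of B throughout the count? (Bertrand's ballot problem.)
Strict-lead orderings = 18816592728628647691200

Total orderings of the 82 votes with 43 for A: C(82, 43) = 385740150936887277669600. By the Bertrand ballot formula (Cycle Lemma / reflection principle), the number of orderings in which A is strictly ahead of B throughout is (p − q)/(p + q) · C(p + q, p) = (43 − 39)/(43 + 39) · 385740150936887277669600 = 18816592728628647691200.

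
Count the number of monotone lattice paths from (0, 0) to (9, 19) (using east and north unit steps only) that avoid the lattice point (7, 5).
Number of paths = 6811860

Total paths from (0, 0) to (9, 19): C(28, 9) = 6906900. Paths through (7, 5): (paths (0, 0) → (7, 5)) × (paths (7, 5) → (9, 19)) = C(12, 7) · C(16, 2) = 792 · 120 = 95040. Avoidance count = 6906900 − 95040 = 6811860.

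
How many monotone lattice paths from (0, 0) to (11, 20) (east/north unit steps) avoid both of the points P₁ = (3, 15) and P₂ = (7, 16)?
Number of paths = 66746733

Inclusion–exclusion. Total paths: C(31, 11) = 84672315. Through P₁: C(18, 3)·C(13, 8) = 1050192. Through P₂: C(23, 7)·C(8, 4) = 17160990. Since P₁ is strictly southwest of P₂, a monotone path through both must visit P₁ then P₂; paths through both = C(18, 3)·C(5, 4)·C(8, 4) = 285600. Avoid both = 84672315 − 1050192 − 17160990 + 285600 = 66746733.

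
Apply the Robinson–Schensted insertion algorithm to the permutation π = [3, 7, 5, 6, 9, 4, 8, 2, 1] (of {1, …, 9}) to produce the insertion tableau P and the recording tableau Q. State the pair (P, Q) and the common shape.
P = [1, 4, 6, 8] / [2, 9] / [3] / [5] / [7];  Q = [1, 2, 4, 5] / [3, 7] / [6] / [8] / [9];  common shape = (4, 2, 1, 1, 1)

Row-insert the values π_1, π_2, … into P one at a time, bumping the leftmost entry strictly greater than the inserted value down to the next row. The recording tableau Q records, in position (i, j), the step at which that cell was added to P.
  Insert 3 (step 1): P = [3];  Q = [1]
  Insert 7 (step 2): P = [3, 7];  Q = [1, 2]
  Insert 5 (step 3): P = [3, 5] / [7];  Q = [1, 2] / [3]
  Insert 6 (step 4): P = [3, 5, 6] / [7];  Q = [1, 2, 4] / [3]
  Insert 9 (step 5): P = [3, 5, 6, 9] / [7];  Q = [1, 2, 4, 5] / [3]
  Insert 4 (step 6): P = [3, 4, 6, 9] / [5] / [7];  Q = [1, 2, 4, 5] / [3] / [6]
  Insert 8 (step 7): P = [3, 4, 6, 8] / [5, 9] / [7];  Q = [1, 2, 4, 5] / [3, 7] / [6]
  Insert 2 (step 8): P = [2, 4, 6, 8] / [3, 9] / [5] / [7];  Q = [1, 2, 4, 5] / [3, 7] / [6] / [8]
  Insert 1 (step 9): P = [1, 4, 6, 8] / [2, 9] / [3] / [5] / [7];  Q = [1, 2, 4, 5] / [3, 7] / [6] / [8] / [9]
Final shape: (4, 2, 1, 1, 1).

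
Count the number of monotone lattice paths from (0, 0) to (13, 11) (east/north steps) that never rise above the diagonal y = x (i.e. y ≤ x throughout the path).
Number of paths = 534888

By the reflection principle (André's argument), the number of monotone paths to (13, 11) with n ≤ m that never go above y = x is C(24, 13) − C(24, 14) = 2496144 − 1961256 = 534888.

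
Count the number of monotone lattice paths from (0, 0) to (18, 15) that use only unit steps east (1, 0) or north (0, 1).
Number of paths = 1037158320

A monotone lattice path from (0, 0) to (18, 15) consists of 18 east steps and 15 north steps in some order, so it is determined by which 18 of the 33 steps are east. The count is C(33, 18) = 1037158320.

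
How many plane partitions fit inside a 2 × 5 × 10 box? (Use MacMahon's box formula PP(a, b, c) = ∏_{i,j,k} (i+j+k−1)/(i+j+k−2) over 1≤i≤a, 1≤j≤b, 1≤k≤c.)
PP(2, 5, 10) = 2186184

Evaluate the triple product over i = 1..2, j = 1..5, k = 1..10. The factors are (2/1) · (3/2) · (4/3) · (5/4) · (6/5) · (7/6) · (8/7) · (9/8) · … (100 factors total). The numerators and denominators telescope so the product is an integer; carrying out the multiplication exactly gives PP(2, 5, 10) = 2186184.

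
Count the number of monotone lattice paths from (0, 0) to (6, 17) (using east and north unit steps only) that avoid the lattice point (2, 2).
Number of paths = 77691

Total paths from (0, 0) to (6, 17): C(23, 6) = 100947. Paths through (2, 2): (paths (0, 0) → (2, 2)) × (paths (2, 2) → (6, 17)) = C(4, 2) · C(19, 4) = 6 · 3876 = 23256. Avoidance count = 100947 − 23256 = 77691.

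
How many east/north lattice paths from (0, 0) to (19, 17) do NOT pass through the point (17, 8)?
Number of paths = 8538009975

Total paths from (0, 0) to (19, 17): C(36, 19) = 8597496600. Paths through (17, 8): (paths (0, 0) → (17, 8)) × (paths (17, 8) → (19, 17)) = C(25, 17) · C(11, 2) = 1081575 · 55 = 59486625. Avoidance count = 8597496600 − 59486625 = 8538009975.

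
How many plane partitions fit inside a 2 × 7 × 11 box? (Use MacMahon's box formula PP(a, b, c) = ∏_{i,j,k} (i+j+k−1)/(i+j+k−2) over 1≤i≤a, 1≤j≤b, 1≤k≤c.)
PP(2, 7, 11) = 200443464

Evaluate the triple product over i = 1..2, j = 1..7, k = 1..11. The factors are (2/1) · (3/2) · (4/3) · (5/4) · (6/5) · (7/6) · (8/7) · (9/8) · … (154 factors total). The numerators and denominators telescope so the product is an integer; carrying out the multiplication exactly gives PP(2, 7, 11) = 200443464.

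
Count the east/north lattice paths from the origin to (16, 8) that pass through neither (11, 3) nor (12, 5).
Number of paths = 465383

Inclusion–exclusion. Total paths: C(24, 16) = 735471. Through P₁: C(14, 11)·C(10, 5) = 91728. Through P₂: C(17, 12)·C(7, 4) = 216580. Since P₁ is strictly southwest of P₂, a monotone path through both must visit P₁ then P₂; paths through both = C(14, 11)·C(3, 1)·C(7, 4) = 38220. Avoid both = 735471 − 91728 − 216580 + 38220 = 465383.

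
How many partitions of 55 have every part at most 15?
p(55, parts ≤ 15) = 284054

Use the recurrence p(n, m) = p(n, m−1) + p(n−m, m): either the largest part is < m (count p(n, m−1)) or the largest part is exactly m (remove one copy of m, count p(n−m, m)). With p(0, ·) = 1 this gives p(55, parts ≤ 15) = 284054. (By conjugating Young diagrams, this also counts partitions of 55 into at most 15 parts.)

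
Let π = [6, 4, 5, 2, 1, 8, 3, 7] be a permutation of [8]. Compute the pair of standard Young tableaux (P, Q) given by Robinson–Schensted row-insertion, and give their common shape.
P = [1, 3, 7] / [2, 5, 8] / [4] / [6];  Q = [1, 3, 6] / [2, 7, 8] / [4] / [5];  common shape = (3, 3, 1, 1)

Row-insert the values π_1, π_2, … into P one at a time, bumping the leftmost entry strictly greater than the inserted value down to the next row. The recording tableau Q records, in position (i, j), the step at which that cell was added to P.
  Insert 6 (step 1): P = [6];  Q = [1]
  Insert 4 (step 2): P = [4] / [6];  Q = [1] / [2]
  Insert 5 (step 3): P = [4, 5] / [6];  Q = [1, 3] / [2]
  Insert 2 (step 4): P = [2, 5] / [4] / [6];  Q = [1, 3] / [2] / [4]
  Insert 1 (step 5): P = [1, 5] / [2] / [4] / [6];  Q = [1, 3] / [2] / [4] / [5]
  Insert 8 (step 6): P = [1, 5, 8] / [2] / [4] / [6];  Q = [1, 3, 6] / [2] / [4] / [5]
  Insert 3 (step 7): P = [1, 3, 8] / [2, 5] / [4] / [6];  Q = [1, 3, 6] / [2, 7] / [4] / [5]
  Insert 7 (step 8): P = [1, 3, 7] / [2, 5, 8] / [4] / [6];  Q = [1, 3, 6] / [2, 7, 8] / [4] / [5]
Final shape: (3, 3, 1, 1).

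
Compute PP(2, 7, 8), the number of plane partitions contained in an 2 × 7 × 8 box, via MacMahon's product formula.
PP(2, 7, 8) = 9202050

Evaluate the triple product over i = 1..2, j = 1..7, k = 1..8. The factors are (2/1) · (3/2) · (4/3) · (5/4) · (6/5) · (7/6) · (8/7) · (9/8) · … (112 factors total). The numerators and denominators telescope so the product is an integer; carrying out the multiplication exactly gives PP(2, 7, 8) = 9202050.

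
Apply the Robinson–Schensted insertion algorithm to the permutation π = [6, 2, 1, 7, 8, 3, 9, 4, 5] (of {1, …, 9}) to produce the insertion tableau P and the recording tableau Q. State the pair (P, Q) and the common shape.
P = [1, 3, 4, 5] / [2, 7, 8, 9] / [6];  Q = [1, 4, 5, 7] / [2, 6, 8, 9] / [3];  common shape = (4, 4, 1)

Row-insert the values π_1, π_2, … into P one at a time, bumping the leftmost entry strictly greater than the inserted value down to the next row. The recording tableau Q records, in position (i, j), the step at which that cell was added to P.
  Insert 6 (step 1): P = [6];  Q = [1]
  Insert 2 (step 2): P = [2] / [6];  Q = [1] / [2]
  Insert 1 (step 3): P = [1] / [2] / [6];  Q = [1] / [2] / [3]
  Insert 7 (step 4): P = [1, 7] / [2] / [6];  Q = [1, 4] / [2] / [3]
  Insert 8 (step 5): P = [1, 7, 8] / [2] / [6];  Q = [1, 4, 5] / [2] / [3]
  Insert 3 (step 6): P = [1, 3, 8] / [2, 7] / [6];  Q = [1, 4, 5] / [2, 6] / [3]
  Insert 9 (step 7): P = [1, 3, 8, 9] / [2, 7] / [6];  Q = [1, 4, 5, 7] / [2, 6] / [3]
  Insert 4 (step 8): P = [1, 3, 4, 9] / [2, 7, 8] / [6];  Q = [1, 4, 5, 7] / [2, 6, 8] / [3]
  Insert 5 (step 9): P = [1, 3, 4, 5] / [2, 7, 8, 9] / [6];  Q = [1, 4, 5, 7] / [2, 6, 8, 9] / [3]
Final shape: (4, 4, 1).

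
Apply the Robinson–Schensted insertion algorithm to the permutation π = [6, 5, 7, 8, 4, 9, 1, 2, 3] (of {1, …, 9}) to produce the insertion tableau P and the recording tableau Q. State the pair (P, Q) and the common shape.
P = [1, 2, 3, 9] / [4, 7, 8] / [5] / [6];  Q = [1, 3, 4, 6] / [2, 8, 9] / [5] / [7];  common shape = (4, 3, 1, 1)

Row-insert the values π_1, π_2, … into P one at a time, bumping the leftmost entry strictly greater than the inserted value down to the next row. The recording tableau Q records, in position (i, j), the step at which that cell was added to P.
  Insert 6 (step 1): P = [6];  Q = [1]
  Insert 5 (step 2): P = [5] / [6];  Q = [1] / [2]
  Insert 7 (step 3): P = [5, 7] / [6];  Q = [1, 3] / [2]
  Insert 8 (step 4): P = [5, 7, 8] / [6];  Q = [1, 3, 4] / [2]
  Insert 4 (step 5): P = [4, 7, 8] / [5] / [6];  Q = [1, 3, 4] / [2] / [5]
  Insert 9 (step 6): P = [4, 7, 8, 9] / [5] / [6];  Q = [1, 3, 4, 6] / [2] / [5]
  Insert 1 (step 7): P = [1, 7, 8, 9] / [4] / [5] / [6];  Q = [1, 3, 4, 6] / [2] / [5] / [7]
  Insert 2 (step 8): P = [1, 2, 8, 9] / [4, 7] / [5] / [6];  Q = [1, 3, 4, 6] / [2, 8] / [5] / [7]
  Insert 3 (step 9): P = [1, 2, 3, 9] / [4, 7, 8] / [5] / [6];  Q = [1, 3, 4, 6] / [2, 8, 9] / [5] / [7]
Final shape: (4, 3, 1, 1).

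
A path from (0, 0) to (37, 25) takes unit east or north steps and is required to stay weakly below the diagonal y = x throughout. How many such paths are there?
Number of paths = 50428212886159017

By the reflection principle (André's argument), the number of monotone paths to (37, 25) with n ≤ m that never go above y = x is C(62, 37) − C(62, 38) = 147405545359541742 − 96977332473382725 = 50428212886159017.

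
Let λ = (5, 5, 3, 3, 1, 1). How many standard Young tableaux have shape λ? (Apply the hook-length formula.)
# SYT of shape (5, 5, 3, 3, 1, 1) = 6534528

Hook-length formula: f^λ = n! / Π hook(c), product over all cells c of the Young diagram. For λ = (5, 5, 3, 3, 1, 1), n = 18 boxes. Hook lengths by row (left-to-right, top-to-bottom): [10, 7, 6, 3, 2]; [9, 6, 5, 2, 1]; [6, 3, 2]; [5, 2, 1]; [2]; [1]. Product of hooks = 979776000. So f^λ = 18! / 979776000 = 6402373705728000 / 979776000 = 6534528.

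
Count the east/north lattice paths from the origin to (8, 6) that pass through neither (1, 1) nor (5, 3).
Number of paths = 899

Inclusion–exclusion. Total paths: C(14, 8) = 3003. Through P₁: C(2, 1)·C(12, 7) = 1584. Through P₂: C(8, 5)·C(6, 3) = 1120. Since P₁ is strictly southwest of P₂, a monotone path through both must visit P₁ then P₂; paths through both = C(2, 1)·C(6, 4)·C(6, 3) = 600. Avoid both = 3003 − 1584 − 1120 + 600 = 899.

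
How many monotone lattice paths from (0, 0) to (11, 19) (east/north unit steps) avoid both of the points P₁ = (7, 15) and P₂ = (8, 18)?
Number of paths = 39168824

Inclusion–exclusion. Total paths: C(30, 11) = 54627300. Through P₁: C(22, 7)·C(8, 4) = 11938080. Through P₂: C(26, 8)·C(4, 3) = 6249100. Since P₁ is strictly southwest of P₂, a monotone path through both must visit P₁ then P₂; paths through both = C(22, 7)·C(4, 1)·C(4, 3) = 2728704. Avoid both = 54627300 − 11938080 − 6249100 + 2728704 = 39168824.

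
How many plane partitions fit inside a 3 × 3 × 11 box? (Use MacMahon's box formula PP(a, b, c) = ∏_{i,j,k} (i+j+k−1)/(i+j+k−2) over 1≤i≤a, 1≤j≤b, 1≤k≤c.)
PP(3, 3, 11) = 2318680

Evaluate the triple product over i = 1..3, j = 1..3, k = 1..11. The factors are (2/1) · (3/2) · (4/3) · (5/4) · (6/5) · (7/6) · (8/7) · (9/8) · … (99 factors total). The numerators and denominators telescope so the product is an integer; carrying out the multiplication exactly gives PP(3, 3, 11) = 2318680.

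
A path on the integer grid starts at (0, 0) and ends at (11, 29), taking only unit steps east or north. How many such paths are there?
Number of paths = 2311801440

A monotone lattice path from (0, 0) to (11, 29) consists of 11 east steps and 29 north steps in some order, so it is determined by which 11 of the 40 steps are east. The count is C(40, 11) = 2311801440.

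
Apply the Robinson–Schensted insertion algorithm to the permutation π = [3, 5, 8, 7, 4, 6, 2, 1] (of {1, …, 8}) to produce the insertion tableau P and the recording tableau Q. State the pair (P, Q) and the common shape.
P = [1, 4, 6] / [2, 7] / [3] / [5] / [8];  Q = [1, 2, 3] / [4, 6] / [5] / [7] / [8];  common shape = (3, 2, 1, 1, 1)

Row-insert the values π_1, π_2, … into P one at a time, bumping the leftmost entry strictly greater than the inserted value down to the next row. The recording tableau Q records, in position (i, j), the step at which that cell was added to P.
  Insert 3 (step 1): P = [3];  Q = [1]
  Insert 5 (step 2): P = [3, 5];  Q = [1, 2]
  Insert 8 (step 3): P = [3, 5, 8];  Q = [1, 2, 3]
  Insert 7 (step 4): P = [3, 5, 7] / [8];  Q = [1, 2, 3] / [4]
  Insert 4 (step 5): P = [3, 4, 7] / [5] / [8];  Q = [1, 2, 3] / [4] / [5]
  Insert 6 (step 6): P = [3, 4, 6] / [5, 7] / [8];  Q = [1, 2, 3] / [4, 6] / [5]
  Insert 2 (step 7): P = [2, 4, 6] / [3, 7] / [5] / [8];  Q = [1, 2, 3] / [4, 6] / [5] / [7]
  Insert 1 (step 8): P = [1, 4, 6] / [2, 7] / [3] / [5] / [8];  Q = [1, 2, 3] / [4, 6] / [5] / [7] / [8]
Final shape: (3, 2, 1, 1, 1).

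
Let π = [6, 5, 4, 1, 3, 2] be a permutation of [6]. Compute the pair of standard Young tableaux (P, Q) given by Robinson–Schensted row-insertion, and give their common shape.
P = [1, 2] / [3] / [4] / [5] / [6];  Q = [1, 5] / [2] / [3] / [4] / [6];  common shape = (2, 1, 1, 1, 1)

Row-insert the values π_1, π_2, … into P one at a time, bumping the leftmost entry strictly greater than the inserted value down to the next row. The recording tableau Q records, in position (i, j), the step at which that cell was added to P.
  Insert 6 (step 1): P = [6];  Q = [1]
  Insert 5 (step 2): P = [5] / [6];  Q = [1] / [2]
  Insert 4 (step 3): P = [4] / [5] / [6];  Q = [1] / [2] / [3]
  Insert 1 (step 4): P = [1] / [4] / [5] / [6];  Q = [1] / [2] / [3] / [4]
  Insert 3 (step 5): P = [1, 3] / [4] / [5] / [6];  Q = [1, 5] / [2] / [3] / [4]
  Insert 2 (step 6): P = [1, 2] / [3] / [4] / [5] / [6];  Q = [1, 5] / [2] / [3] / [4] / [6]
Final shape: (2, 1, 1, 1, 1).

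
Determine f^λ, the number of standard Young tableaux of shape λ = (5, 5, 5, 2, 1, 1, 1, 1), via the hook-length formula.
# SYT of shape (5, 5, 5, 2, 1, 1, 1, 1) = 148140720

Hook-length formula: f^λ = n! / Π hook(c), product over all cells c of the Young diagram. For λ = (5, 5, 5, 2, 1, 1, 1, 1), n = 21 boxes. Hook lengths by row (left-to-right, top-to-bottom): [12, 7, 5, 4, 3]; [11, 6, 4, 3, 2]; [10, 5, 3, 2, 1]; [6, 1]; [4]; [3]; [2]; [1]. Product of hooks = 344881152000. So f^λ = 21! / 344881152000 = 51090942171709440000 / 344881152000 = 148140720.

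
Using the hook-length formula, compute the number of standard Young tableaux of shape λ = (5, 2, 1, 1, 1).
# SYT of shape (5, 2, 1, 1, 1) = 448

Hook-length formula: f^λ = n! / Π hook(c), product over all cells c of the Young diagram. For λ = (5, 2, 1, 1, 1), n = 10 boxes. Hook lengths by row (left-to-right, top-to-bottom): [9, 5, 3, 2, 1]; [5, 1]; [3]; [2]; [1]. Product of hooks = 8100. So f^λ = 10! / 8100 = 3628800 / 8100 = 448.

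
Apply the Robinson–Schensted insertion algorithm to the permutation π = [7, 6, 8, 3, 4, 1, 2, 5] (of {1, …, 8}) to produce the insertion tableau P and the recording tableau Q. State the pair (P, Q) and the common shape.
P = [1, 2, 5] / [3, 4] / [6, 8] / [7];  Q = [1, 3, 8] / [2, 5] / [4, 7] / [6];  common shape = (3, 2, 2, 1)

Row-insert the values π_1, π_2, … into P one at a time, bumping the leftmost entry strictly greater than the inserted value down to the next row. The recording tableau Q records, in position (i, j), the step at which that cell was added to P.
  Insert 7 (step 1): P = [7];  Q = [1]
  Insert 6 (step 2): P = [6] / [7];  Q = [1] / [2]
  Insert 8 (step 3): P = [6, 8] / [7];  Q = [1, 3] / [2]
  Insert 3 (step 4): P = [3, 8] / [6] / [7];  Q = [1, 3] / [2] / [4]
  Insert 4 (step 5): P = [3, 4] / [6, 8] / [7];  Q = [1, 3] / [2, 5] / [4]
  Insert 1 (step 6): P = [1, 4] / [3, 8] / [6] / [7];  Q = [1, 3] / [2, 5] / [4] / [6]
  Insert 2 (step 7): P = [1, 2] / [3, 4] / [6, 8] / [7];  Q = [1, 3] / [2, 5] / [4, 7] / [6]
  Insert 5 (step 8): P = [1, 2, 5] / [3, 4] / [6, 8] / [7];  Q = [1, 3, 8] / [2, 5] / [4, 7] / [6]
Final shape: (3, 2, 2, 1).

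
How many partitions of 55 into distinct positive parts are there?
q(55) = 6378

A partition into distinct parts is a strictly decreasing sequence summing to n. The recurrence d(n, m) = d(n, m−1) + d(n−m, m−1) (use part m at most once) with q(n) = d(n, n) gives q(55) = 6378. (Euler's theorem: # distinct-part partitions = # odd-part partitions.)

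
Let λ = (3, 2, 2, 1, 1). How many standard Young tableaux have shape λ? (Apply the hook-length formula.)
# SYT of shape (3, 2, 2, 1, 1) = 162

Hook-length formula: f^λ = n! / Π hook(c), product over all cells c of the Young diagram. For λ = (3, 2, 2, 1, 1), n = 9 boxes. Hook lengths by row (left-to-right, top-to-bottom): [7, 4, 1]; [5, 2]; [4, 1]; [2]; [1]. Product of hooks = 2240. So f^λ = 9! / 2240 = 362880 / 2240 = 162.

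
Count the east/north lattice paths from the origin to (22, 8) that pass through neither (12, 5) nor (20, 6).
Number of paths = 3035929

Inclusion–exclusion. Total paths: C(30, 22) = 5852925. Through P₁: C(17, 12)·C(13, 10) = 1769768. Through P₂: C(26, 20)·C(4, 2) = 1381380. Since P₁ is strictly southwest of P₂, a monotone path through both must visit P₁ then P₂; paths through both = C(17, 12)·C(9, 8)·C(4, 2) = 334152. Avoid both = 5852925 − 1769768 − 1381380 + 334152 = 3035929.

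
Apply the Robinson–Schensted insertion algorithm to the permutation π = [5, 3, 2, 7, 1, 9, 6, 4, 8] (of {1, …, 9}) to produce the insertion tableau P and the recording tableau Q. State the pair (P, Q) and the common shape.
P = [1, 4, 8] / [2, 6, 9] / [3, 7] / [5];  Q = [1, 4, 6] / [2, 7, 9] / [3, 8] / [5];  common shape = (3, 3, 2, 1)

Row-insert the values π_1, π_2, … into P one at a time, bumping the leftmost entry strictly greater than the inserted value down to the next row. The recording tableau Q records, in position (i, j), the step at which that cell was added to P.
  Insert 5 (step 1): P = [5];  Q = [1]
  Insert 3 (step 2): P = [3] / [5];  Q = [1] / [2]
  Insert 2 (step 3): P = [2] / [3] / [5];  Q = [1] / [2] / [3]
  Insert 7 (step 4): P = [2, 7] / [3] / [5];  Q = [1, 4] / [2] / [3]
  Insert 1 (step 5): P = [1, 7] / [2] / [3] / [5];  Q = [1, 4] / [2] / [3] / [5]
  Insert 9 (step 6): P = [1, 7, 9] / [2] / [3] / [5];  Q = [1, 4, 6] / [2] / [3] / [5]
  Insert 6 (step 7): P = [1, 6, 9] / [2, 7] / [3] / [5];  Q = [1, 4, 6] / [2, 7] / [3] / [5]
  Insert 4 (step 8): P = [1, 4, 9] / [2, 6] / [3, 7] / [5];  Q = [1, 4, 6] / [2, 7] / [3, 8] / [5]
  Insert 8 (step 9): P = [1, 4, 8] / [2, 6, 9] / [3, 7] / [5];  Q = [1, 4, 6] / [2, 7, 9] / [3, 8] / [5]
Final shape: (3, 3, 2, 1).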